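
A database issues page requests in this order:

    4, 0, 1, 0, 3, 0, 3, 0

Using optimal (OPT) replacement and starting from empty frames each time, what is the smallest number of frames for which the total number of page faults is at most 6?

f=1: 8 faults
f=2: 4 faults
f=3: 4 faults
f=4: 4 faults
Smallest f with faults ≤ 6 is 2.

2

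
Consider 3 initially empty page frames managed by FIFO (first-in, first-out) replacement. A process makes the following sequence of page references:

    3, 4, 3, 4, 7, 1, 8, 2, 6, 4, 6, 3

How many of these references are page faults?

3 -> fault, frames [3]
4 -> fault, frames [3, 4]
3 -> hit
4 -> hit
7 -> fault, frames [3, 4, 7]
1 -> fault, evict 3, frames [4, 7, 1]
8 -> fault, evict 4, frames [7, 1, 8]
2 -> fault, evict 7, frames [1, 8, 2]
6 -> fault, evict 1, frames [8, 2, 6]
4 -> fault, evict 8, frames [2, 6, 4]
6 -> hit
3 -> fault, evict 2, frames [6, 4, 3]
Page faults: 9.

9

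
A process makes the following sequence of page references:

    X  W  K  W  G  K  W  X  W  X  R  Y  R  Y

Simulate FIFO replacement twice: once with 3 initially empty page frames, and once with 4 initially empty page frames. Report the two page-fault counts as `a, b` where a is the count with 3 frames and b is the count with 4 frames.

8, 6

3 frames: F F F . F . . F F . F F . . → 8 faults.
4 frames: F F F . F . . . . . F F . . → 6 faults.
6 < 8: adding a frame reduced faults, as is typical.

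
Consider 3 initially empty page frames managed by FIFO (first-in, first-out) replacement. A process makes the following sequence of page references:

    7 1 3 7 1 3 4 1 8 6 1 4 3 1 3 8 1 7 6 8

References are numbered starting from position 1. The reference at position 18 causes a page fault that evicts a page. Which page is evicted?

pos 1: 7 -> miss, frames {7}
pos 2: 1 -> miss, frames {7,1}
pos 3: 3 -> miss, frames {7,1,3}
pos 4: 7 -> hit
pos 5: 1 -> hit
pos 6: 3 -> hit
pos 7: 4 -> miss, evict 7, frames {1,3,4}
pos 8: 1 -> hit
pos 9: 8 -> miss, evict 1, frames {3,4,8}
pos 10: 6 -> miss, evict 3, frames {4,8,6}
pos 11: 1 -> miss, evict 4, frames {8,6,1}
pos 12: 4 -> miss, evict 8, frames {6,1,4}
pos 13: 3 -> miss, evict 6, frames {1,4,3}
pos 14: 1 -> hit
pos 15: 3 -> hit
pos 16: 8 -> miss, evict 1, frames {4,3,8}
pos 17: 1 -> miss, evict 4, frames {3,8,1}
pos 18: 7 -> miss, evict 3, frames {8,1,7}
At position 18, page 3 is evicted.

3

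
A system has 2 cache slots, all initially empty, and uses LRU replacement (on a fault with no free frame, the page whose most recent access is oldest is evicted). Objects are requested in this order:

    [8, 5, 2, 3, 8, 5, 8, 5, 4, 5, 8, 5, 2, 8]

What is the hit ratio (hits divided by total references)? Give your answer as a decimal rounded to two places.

0.29

8 -> fault, frames [8]
5 -> fault, frames [8, 5]
2 -> fault, evict 8, frames [5, 2]
3 -> fault, evict 5, frames [2, 3]
8 -> fault, evict 2, frames [3, 8]
5 -> fault, evict 3, frames [8, 5]
8 -> hit
5 -> hit
4 -> fault, evict 8, frames [5, 4]
5 -> hit
8 -> fault, evict 4, frames [5, 8]
5 -> hit
2 -> fault, evict 8, frames [5, 2]
8 -> fault, evict 5, frames [2, 8]
Hits: 4 of 14 references → 4/14 = 0.2857.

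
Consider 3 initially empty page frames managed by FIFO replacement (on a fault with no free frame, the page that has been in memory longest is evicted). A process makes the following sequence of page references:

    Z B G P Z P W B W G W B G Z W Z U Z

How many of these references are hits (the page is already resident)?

7

Z -> fault, frames [Z]
B -> fault, frames [Z, B]
G -> fault, frames [Z, B, G]
P -> fault, evict Z, frames [B, G, P]
Z -> fault, evict B, frames [G, P, Z]
P -> hit
W -> fault, evict G, frames [P, Z, W]
B -> fault, evict P, frames [Z, W, B]
W -> hit
G -> fault, evict Z, frames [W, B, G]
W -> hit
B -> hit
G -> hit
Z -> fault, evict W, frames [B, G, Z]
W -> fault, evict B, frames [G, Z, W]
Z -> hit
U -> fault, evict G, frames [Z, W, U]
Z -> hit
Hits: 7.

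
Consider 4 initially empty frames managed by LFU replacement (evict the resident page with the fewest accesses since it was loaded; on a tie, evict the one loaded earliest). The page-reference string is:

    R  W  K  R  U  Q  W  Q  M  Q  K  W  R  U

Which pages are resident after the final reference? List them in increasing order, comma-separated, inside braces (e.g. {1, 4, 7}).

R -> miss, frames {R}
W -> miss, frames {R,W}
K -> miss, frames {R,W,K}
R -> hit
U -> miss, frames {R,W,K,U}
Q -> miss, evict W, frames {R,K,U,Q}
W -> miss, evict K, frames {R,U,Q,W}
Q -> hit
M -> miss, evict U, frames {R,Q,W,M}
Q -> hit
K -> miss, evict W, frames {R,Q,M,K}
W -> miss, evict M, frames {R,Q,K,W}
R -> hit
U -> miss, evict K, frames {R,Q,W,U}

{Q, R, U, W}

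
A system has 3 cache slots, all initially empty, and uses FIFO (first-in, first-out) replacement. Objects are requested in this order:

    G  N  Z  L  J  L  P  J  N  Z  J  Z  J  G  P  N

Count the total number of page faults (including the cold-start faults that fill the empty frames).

G -> miss, frames (G)
N -> miss, frames (G N)
Z -> miss, frames (G N Z)
L -> miss, evict G, frames (N Z L)
J -> miss, evict N, frames (Z L J)
L -> hit
P -> miss, evict Z, frames (L J P)
J -> hit
N -> miss, evict L, frames (J P N)
Z -> miss, evict J, frames (P N Z)
J -> miss, evict P, frames (N Z J)
Z -> hit
J -> hit
G -> miss, evict N, frames (Z J G)
P -> miss, evict Z, frames (J G P)
N -> miss, evict J, frames (G P N)
Page faults: 12.

12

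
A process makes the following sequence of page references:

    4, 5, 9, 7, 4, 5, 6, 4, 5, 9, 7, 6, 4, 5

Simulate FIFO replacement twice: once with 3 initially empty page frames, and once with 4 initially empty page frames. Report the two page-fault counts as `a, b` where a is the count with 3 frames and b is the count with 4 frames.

11, 12

3 frames: F F F F F F F . . F F . F F → 11 faults.
4 frames: F F F F . . F F F F F F F F → 12 faults.
12 > 11: adding a frame increased faults — Belady's anomaly.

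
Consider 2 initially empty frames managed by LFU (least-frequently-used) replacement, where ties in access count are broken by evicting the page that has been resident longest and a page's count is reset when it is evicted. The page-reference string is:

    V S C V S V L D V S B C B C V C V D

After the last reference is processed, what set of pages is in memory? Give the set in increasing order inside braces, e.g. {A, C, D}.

V -> fault, frames {V}
S -> fault, frames {V,S}
C -> fault, evict V, frames {S,C}
V -> fault, evict S, frames {C,V}
S -> fault, evict C, frames {V,S}
V -> hit
L -> fault, evict S, frames {V,L}
D -> fault, evict L, frames {V,D}
V -> hit
S -> fault, evict D, frames {V,S}
B -> fault, evict S, frames {V,B}
C -> fault, evict B, frames {V,C}
B -> fault, evict C, frames {V,B}
C -> fault, evict B, frames {V,C}
V -> hit
C -> hit
V -> hit
D -> fault, evict C, frames {V,D}

{D, V}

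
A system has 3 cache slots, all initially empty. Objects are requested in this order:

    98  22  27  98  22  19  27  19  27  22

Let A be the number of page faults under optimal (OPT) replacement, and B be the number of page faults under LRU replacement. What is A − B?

Under OPT: F F F . . F . . . . → 4 faults.
Under LRU: F F F . . F F . . . → 5 faults.
A − B = 4 − 5 = -1.

-1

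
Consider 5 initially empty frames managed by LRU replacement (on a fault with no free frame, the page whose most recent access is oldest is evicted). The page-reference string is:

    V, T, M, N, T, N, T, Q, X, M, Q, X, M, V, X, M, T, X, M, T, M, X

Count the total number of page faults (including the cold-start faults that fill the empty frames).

7

V → fault, frames [V]
T → fault, frames [V, T]
M → fault, frames [V, T, M]
N → fault, frames [V, T, M, N]
T → hit
N → hit
T → hit
Q → fault, frames [V, M, N, T, Q]
X → fault, evict V, frames [M, N, T, Q, X]
M → hit
Q → hit
X → hit
M → hit
V → fault, evict N, frames [T, Q, X, M, V]
X → hit
M → hit
T → hit
X → hit
M → hit
T → hit
M → hit
X → hit
Page faults: 7.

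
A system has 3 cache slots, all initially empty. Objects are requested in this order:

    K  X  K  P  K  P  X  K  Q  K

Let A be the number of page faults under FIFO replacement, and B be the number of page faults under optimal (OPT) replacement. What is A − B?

Under FIFO: F F . F . . . . F F → 5 faults.
Under OPT: F F . F . . . . F . → 4 faults.
A − B = 5 − 4 = 1.

1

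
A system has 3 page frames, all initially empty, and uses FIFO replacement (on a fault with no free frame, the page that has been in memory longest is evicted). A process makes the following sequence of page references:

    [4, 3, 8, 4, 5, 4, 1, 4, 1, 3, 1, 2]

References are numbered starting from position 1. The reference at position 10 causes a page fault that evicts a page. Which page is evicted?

pos 1: 4 -> miss, frames {4}
pos 2: 3 -> miss, frames {4,3}
pos 3: 8 -> miss, frames {4,3,8}
pos 4: 4 -> hit
pos 5: 5 -> miss, evict 4, frames {3,8,5}
pos 6: 4 -> miss, evict 3, frames {8,5,4}
pos 7: 1 -> miss, evict 8, frames {5,4,1}
pos 8: 4 -> hit
pos 9: 1 -> hit
pos 10: 3 -> miss, evict 5, frames {4,1,3}
At position 10, page 5 is evicted.

5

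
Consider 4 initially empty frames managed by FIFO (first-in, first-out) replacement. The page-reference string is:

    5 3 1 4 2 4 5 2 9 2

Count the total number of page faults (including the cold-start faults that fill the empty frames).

7

5 → fault, frames [5]
3 → fault, frames [5, 3]
1 → fault, frames [5, 3, 1]
4 → fault, frames [5, 3, 1, 4]
2 → fault, evict 5, frames [3, 1, 4, 2]
4 → hit
5 → fault, evict 3, frames [1, 4, 2, 5]
2 → hit
9 → fault, evict 1, frames [4, 2, 5, 9]
2 → hit
Page faults: 7.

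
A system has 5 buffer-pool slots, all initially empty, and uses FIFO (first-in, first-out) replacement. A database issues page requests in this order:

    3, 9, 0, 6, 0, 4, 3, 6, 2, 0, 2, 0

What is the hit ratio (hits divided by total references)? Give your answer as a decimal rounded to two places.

0.50

3 → miss, frames {3}
9 → miss, frames {3,9}
0 → miss, frames {3,9,0}
6 → miss, frames {3,9,0,6}
0 → hit
4 → miss, frames {3,9,0,6,4}
3 → hit
6 → hit
2 → miss, evict 3, frames {9,0,6,4,2}
0 → hit
2 → hit
0 → hit
Hits: 6 of 12 references → 6/12 = 0.5000.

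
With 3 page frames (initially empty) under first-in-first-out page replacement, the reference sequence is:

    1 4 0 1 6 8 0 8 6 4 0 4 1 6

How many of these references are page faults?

1: fault, frames {1}
4: fault, frames {1,4}
0: fault, frames {1,4,0}
1: hit
6: fault, evict 1, frames {4,0,6}
8: fault, evict 4, frames {0,6,8}
0: hit
8: hit
6: hit
4: fault, evict 0, frames {6,8,4}
0: fault, evict 6, frames {8,4,0}
4: hit
1: fault, evict 8, frames {4,0,1}
6: fault, evict 4, frames {0,1,6}
Page faults: 9.

9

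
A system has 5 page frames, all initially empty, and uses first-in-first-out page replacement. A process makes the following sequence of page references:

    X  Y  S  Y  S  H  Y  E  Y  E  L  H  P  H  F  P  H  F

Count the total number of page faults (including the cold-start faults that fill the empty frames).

X → miss, frames (X)
Y → miss, frames (X Y)
S → miss, frames (X Y S)
Y → hit
S → hit
H → miss, frames (X Y S H)
Y → hit
E → miss, frames (X Y S H E)
Y → hit
E → hit
L → miss, evict X, frames (Y S H E L)
H → hit
P → miss, evict Y, frames (S H E L P)
H → hit
F → miss, evict S, frames (H E L P F)
P → hit
H → hit
F → hit
Page faults: 8.

8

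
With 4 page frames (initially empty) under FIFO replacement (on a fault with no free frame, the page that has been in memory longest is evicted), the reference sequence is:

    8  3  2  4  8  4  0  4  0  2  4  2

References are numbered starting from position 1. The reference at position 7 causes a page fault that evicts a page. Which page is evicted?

8

pos 1: 8: fault, frames [8]
pos 2: 3: fault, frames [8, 3]
pos 3: 2: fault, frames [8, 3, 2]
pos 4: 4: fault, frames [8, 3, 2, 4]
pos 5: 8: hit
pos 6: 4: hit
pos 7: 0: fault, evict 8, frames [3, 2, 4, 0]
At position 7, page 8 is evicted.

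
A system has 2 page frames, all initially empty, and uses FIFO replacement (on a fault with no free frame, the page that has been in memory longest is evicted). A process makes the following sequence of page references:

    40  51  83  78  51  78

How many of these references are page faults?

5

40 → fault, frames {40}
51 → fault, frames {40,51}
83 → fault, evict 40, frames {51,83}
78 → fault, evict 51, frames {83,78}
51 → fault, evict 83, frames {78,51}
78 → hit
Page faults: 5.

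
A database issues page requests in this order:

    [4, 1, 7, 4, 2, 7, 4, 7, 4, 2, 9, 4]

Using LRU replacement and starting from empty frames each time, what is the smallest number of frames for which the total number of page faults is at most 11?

f=1: 12 faults
f=2: 10 faults
f=3: 5 faults
f=4: 5 faults
f=5: 5 faults
Smallest f with faults ≤ 11 is 2.

2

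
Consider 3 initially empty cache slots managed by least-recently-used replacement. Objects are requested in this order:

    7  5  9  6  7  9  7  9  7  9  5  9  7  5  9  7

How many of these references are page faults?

7: miss, frames {7}
5: miss, frames {7,5}
9: miss, frames {7,5,9}
6: miss, evict 7, frames {5,9,6}
7: miss, evict 5, frames {9,6,7}
9: hit
7: hit
9: hit
7: hit
9: hit
5: miss, evict 6, frames {7,9,5}
9: hit
7: hit
5: hit
9: hit
7: hit
Page faults: 6.

6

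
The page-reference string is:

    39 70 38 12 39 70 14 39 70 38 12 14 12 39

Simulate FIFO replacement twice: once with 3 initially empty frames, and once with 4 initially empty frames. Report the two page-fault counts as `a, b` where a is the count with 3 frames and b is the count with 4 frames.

10, 11

3 frames: F F F F F F F . . F F . . F → 10 faults.
4 frames: F F F F . . F F F F F F . F → 11 faults.
11 > 10: adding a frame increased faults — Belady's anomaly.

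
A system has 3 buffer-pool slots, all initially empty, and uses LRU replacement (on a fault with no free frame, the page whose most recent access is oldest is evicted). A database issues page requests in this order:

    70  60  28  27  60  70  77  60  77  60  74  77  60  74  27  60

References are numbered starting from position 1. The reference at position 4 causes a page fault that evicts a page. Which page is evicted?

70

pos 1: 70 -> miss, frames (70)
pos 2: 60 -> miss, frames (70 60)
pos 3: 28 -> miss, frames (70 60 28)
pos 4: 27 -> miss, evict 70, frames (60 28 27)
At position 4, page 70 is evicted.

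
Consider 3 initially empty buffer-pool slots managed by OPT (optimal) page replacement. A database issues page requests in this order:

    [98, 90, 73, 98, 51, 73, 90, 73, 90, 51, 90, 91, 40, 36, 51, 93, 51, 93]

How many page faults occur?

98 -> fault, frames {98}
90 -> fault, frames {98,90}
73 -> fault, frames {98,90,73}
98 -> hit
51 -> fault, evict 98, frames {90,73,51}
73 -> hit
90 -> hit
73 -> hit
90 -> hit
51 -> hit
90 -> hit
91 -> fault, evict 73, frames {90,51,91}
40 -> fault, evict 91, frames {90,51,40}
36 -> fault, evict 40, frames {90,51,36}
51 -> hit
93 -> fault, evict 36, frames {90,51,93}
51 -> hit
93 -> hit
Page faults: 8.

8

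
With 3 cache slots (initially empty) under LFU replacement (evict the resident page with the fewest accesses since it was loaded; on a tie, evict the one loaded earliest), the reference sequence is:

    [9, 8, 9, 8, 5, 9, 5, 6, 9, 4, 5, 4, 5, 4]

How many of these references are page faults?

9 → fault, frames (9)
8 → fault, frames (9 8)
9 → hit
8 → hit
5 → fault, frames (9 8 5)
9 → hit
5 → hit
6 → fault, evict 8, frames (9 5 6)
9 → hit
4 → fault, evict 6, frames (9 5 4)
5 → hit
4 → hit
5 → hit
4 → hit
Page faults: 5.

5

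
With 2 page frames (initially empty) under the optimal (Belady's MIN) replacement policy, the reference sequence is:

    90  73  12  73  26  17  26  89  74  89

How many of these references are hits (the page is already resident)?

3

90 -> miss, frames [90]
73 -> miss, frames [90, 73]
12 -> miss, evict 90, frames [73, 12]
73 -> hit
26 -> miss, evict 12, frames [73, 26]
17 -> miss, evict 73, frames [26, 17]
26 -> hit
89 -> miss, evict 17, frames [26, 89]
74 -> miss, evict 26, frames [89, 74]
89 -> hit
Hits: 3.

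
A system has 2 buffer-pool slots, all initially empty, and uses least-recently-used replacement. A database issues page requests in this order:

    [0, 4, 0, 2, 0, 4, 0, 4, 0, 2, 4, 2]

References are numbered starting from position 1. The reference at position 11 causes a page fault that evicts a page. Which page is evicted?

0

pos 1: 0 -> fault, frames {0}
pos 2: 4 -> fault, frames {0,4}
pos 3: 0 -> hit
pos 4: 2 -> fault, evict 4, frames {0,2}
pos 5: 0 -> hit
pos 6: 4 -> fault, evict 2, frames {0,4}
pos 7: 0 -> hit
pos 8: 4 -> hit
pos 9: 0 -> hit
pos 10: 2 -> fault, evict 4, frames {0,2}
pos 11: 4 -> fault, evict 0, frames {2,4}
At position 11, page 0 is evicted.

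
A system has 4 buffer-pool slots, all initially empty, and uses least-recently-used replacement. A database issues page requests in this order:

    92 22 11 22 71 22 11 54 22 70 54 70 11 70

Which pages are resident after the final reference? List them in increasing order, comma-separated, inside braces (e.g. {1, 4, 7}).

92 → fault, frames {92}
22 → fault, frames {92,22}
11 → fault, frames {92,22,11}
22 → hit
71 → fault, frames {92,11,22,71}
22 → hit
11 → hit
54 → fault, evict 92, frames {71,22,11,54}
22 → hit
70 → fault, evict 71, frames {11,54,22,70}
54 → hit
70 → hit
11 → hit
70 → hit

{11, 22, 54, 70}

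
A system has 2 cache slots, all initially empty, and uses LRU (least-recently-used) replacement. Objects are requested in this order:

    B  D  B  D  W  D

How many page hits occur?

3

B → miss, frames [B]
D → miss, frames [B, D]
B → hit
D → hit
W → miss, evict B, frames [D, W]
D → hit
Hits: 3.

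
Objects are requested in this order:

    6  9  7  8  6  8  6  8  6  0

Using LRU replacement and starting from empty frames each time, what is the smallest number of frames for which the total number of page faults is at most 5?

f=1: 10 faults
f=2: 6 faults
f=3: 6 faults
f=4: 5 faults
f=5: 5 faults
Smallest f with faults ≤ 5 is 4.

4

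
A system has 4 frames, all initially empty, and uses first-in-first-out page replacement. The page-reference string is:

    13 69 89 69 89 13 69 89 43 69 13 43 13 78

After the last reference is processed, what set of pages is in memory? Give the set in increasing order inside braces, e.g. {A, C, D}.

{43, 69, 78, 89}

13 -> miss, frames {13}
69 -> miss, frames {13,69}
89 -> miss, frames {13,69,89}
69 -> hit
89 -> hit
13 -> hit
69 -> hit
89 -> hit
43 -> miss, frames {13,69,89,43}
69 -> hit
13 -> hit
43 -> hit
13 -> hit
78 -> miss, evict 13, frames {69,89,43,78}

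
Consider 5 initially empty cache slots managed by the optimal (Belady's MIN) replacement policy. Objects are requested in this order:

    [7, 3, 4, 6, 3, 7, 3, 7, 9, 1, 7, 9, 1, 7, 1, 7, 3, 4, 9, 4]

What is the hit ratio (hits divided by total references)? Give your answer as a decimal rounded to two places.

7 → fault, frames (7)
3 → fault, frames (7 3)
4 → fault, frames (7 3 4)
6 → fault, frames (7 3 4 6)
3 → hit
7 → hit
3 → hit
7 → hit
9 → fault, frames (7 3 4 6 9)
1 → fault, evict 6, frames (7 3 4 9 1)
7 → hit
9 → hit
1 → hit
7 → hit
1 → hit
7 → hit
3 → hit
4 → hit
9 → hit
4 → hit
Hits: 14 of 20 references → 14/20 = 0.7000.

0.70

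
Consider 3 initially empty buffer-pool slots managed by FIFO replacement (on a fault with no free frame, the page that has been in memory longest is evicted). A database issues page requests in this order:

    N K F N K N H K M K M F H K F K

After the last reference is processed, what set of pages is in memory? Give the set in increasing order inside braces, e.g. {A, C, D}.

N: fault, frames [N]
K: fault, frames [N, K]
F: fault, frames [N, K, F]
N: hit
K: hit
N: hit
H: fault, evict N, frames [K, F, H]
K: hit
M: fault, evict K, frames [F, H, M]
K: fault, evict F, frames [H, M, K]
M: hit
F: fault, evict H, frames [M, K, F]
H: fault, evict M, frames [K, F, H]
K: hit
F: hit
K: hit

{F, H, K}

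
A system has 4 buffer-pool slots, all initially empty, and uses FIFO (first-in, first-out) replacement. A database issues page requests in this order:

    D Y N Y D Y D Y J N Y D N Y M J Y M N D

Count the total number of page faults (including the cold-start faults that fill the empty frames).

D → fault, frames {D}
Y → fault, frames {D,Y}
N → fault, frames {D,Y,N}
Y → hit
D → hit
Y → hit
D → hit
Y → hit
J → fault, frames {D,Y,N,J}
N → hit
Y → hit
D → hit
N → hit
Y → hit
M → fault, evict D, frames {Y,N,J,M}
J → hit
Y → hit
M → hit
N → hit
D → fault, evict Y, frames {N,J,M,D}
Page faults: 6.

6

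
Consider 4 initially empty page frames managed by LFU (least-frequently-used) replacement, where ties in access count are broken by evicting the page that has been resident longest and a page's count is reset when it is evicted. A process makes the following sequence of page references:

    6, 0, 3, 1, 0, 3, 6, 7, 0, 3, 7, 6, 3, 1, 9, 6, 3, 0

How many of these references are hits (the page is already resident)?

11

6 -> fault, frames [6]
0 -> fault, frames [6, 0]
3 -> fault, frames [6, 0, 3]
1 -> fault, frames [6, 0, 3, 1]
0 -> hit
3 -> hit
6 -> hit
7 -> fault, evict 1, frames [6, 0, 3, 7]
0 -> hit
3 -> hit
7 -> hit
6 -> hit
3 -> hit
1 -> fault, evict 7, frames [6, 0, 3, 1]
9 -> fault, evict 1, frames [6, 0, 3, 9]
6 -> hit
3 -> hit
0 -> hit
Hits: 11.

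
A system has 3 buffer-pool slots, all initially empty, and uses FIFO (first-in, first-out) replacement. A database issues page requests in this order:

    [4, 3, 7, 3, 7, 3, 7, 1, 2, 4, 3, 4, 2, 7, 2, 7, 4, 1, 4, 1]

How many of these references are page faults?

4 → fault, frames (4)
3 → fault, frames (4 3)
7 → fault, frames (4 3 7)
3 → hit
7 → hit
3 → hit
7 → hit
1 → fault, evict 4, frames (3 7 1)
2 → fault, evict 3, frames (7 1 2)
4 → fault, evict 7, frames (1 2 4)
3 → fault, evict 1, frames (2 4 3)
4 → hit
2 → hit
7 → fault, evict 2, frames (4 3 7)
2 → fault, evict 4, frames (3 7 2)
7 → hit
4 → fault, evict 3, frames (7 2 4)
1 → fault, evict 7, frames (2 4 1)
4 → hit
1 → hit
Page faults: 11.

11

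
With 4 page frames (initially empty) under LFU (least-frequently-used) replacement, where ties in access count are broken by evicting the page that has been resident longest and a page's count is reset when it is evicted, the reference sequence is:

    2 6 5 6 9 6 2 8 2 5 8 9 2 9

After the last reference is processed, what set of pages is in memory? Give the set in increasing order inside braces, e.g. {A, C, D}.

{2, 6, 8, 9}

2: fault, frames (2)
6: fault, frames (2 6)
5: fault, frames (2 6 5)
6: hit
9: fault, frames (2 6 5 9)
6: hit
2: hit
8: fault, evict 5, frames (2 6 9 8)
2: hit
5: fault, evict 9, frames (2 6 8 5)
8: hit
9: fault, evict 5, frames (2 6 8 9)
2: hit
9: hit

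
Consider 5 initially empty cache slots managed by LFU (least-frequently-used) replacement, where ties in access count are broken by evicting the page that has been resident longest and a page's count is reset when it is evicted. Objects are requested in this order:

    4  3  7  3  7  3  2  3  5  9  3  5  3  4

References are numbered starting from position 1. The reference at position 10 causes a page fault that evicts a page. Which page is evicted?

pos 1: 4: miss, frames [4]
pos 2: 3: miss, frames [4, 3]
pos 3: 7: miss, frames [4, 3, 7]
pos 4: 3: hit
pos 5: 7: hit
pos 6: 3: hit
pos 7: 2: miss, frames [4, 3, 7, 2]
pos 8: 3: hit
pos 9: 5: miss, frames [4, 3, 7, 2, 5]
pos 10: 9: miss, evict 4, frames [3, 7, 2, 5, 9]
At position 10, page 4 is evicted.

4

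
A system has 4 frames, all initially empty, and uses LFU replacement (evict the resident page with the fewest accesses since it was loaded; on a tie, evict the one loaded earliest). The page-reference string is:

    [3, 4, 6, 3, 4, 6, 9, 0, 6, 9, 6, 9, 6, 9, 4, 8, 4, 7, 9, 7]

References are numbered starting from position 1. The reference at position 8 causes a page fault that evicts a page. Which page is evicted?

pos 1: 3: miss, frames (3)
pos 2: 4: miss, frames (3 4)
pos 3: 6: miss, frames (3 4 6)
pos 4: 3: hit
pos 5: 4: hit
pos 6: 6: hit
pos 7: 9: miss, frames (3 4 6 9)
pos 8: 0: miss, evict 9, frames (3 4 6 0)
At position 8, page 9 is evicted.

9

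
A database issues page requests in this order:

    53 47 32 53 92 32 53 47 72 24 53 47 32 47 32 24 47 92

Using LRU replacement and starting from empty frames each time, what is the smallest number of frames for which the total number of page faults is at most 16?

2

f=1: 18 faults
f=2: 16 faults
f=3: 12 faults
f=4: 8 faults
f=5: 7 faults
f=6: 6 faults
Smallest f with faults ≤ 16 is 2.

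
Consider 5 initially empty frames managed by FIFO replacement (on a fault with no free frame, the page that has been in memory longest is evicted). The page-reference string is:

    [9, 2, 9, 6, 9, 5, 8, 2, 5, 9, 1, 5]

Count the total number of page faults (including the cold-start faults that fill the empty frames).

9: miss, frames [9]
2: miss, frames [9, 2]
9: hit
6: miss, frames [9, 2, 6]
9: hit
5: miss, frames [9, 2, 6, 5]
8: miss, frames [9, 2, 6, 5, 8]
2: hit
5: hit
9: hit
1: miss, evict 9, frames [2, 6, 5, 8, 1]
5: hit
Page faults: 6.

6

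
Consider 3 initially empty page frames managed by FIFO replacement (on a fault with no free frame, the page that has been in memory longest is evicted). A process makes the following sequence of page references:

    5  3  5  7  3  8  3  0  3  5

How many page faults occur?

7

5 -> miss, frames (5)
3 -> miss, frames (5 3)
5 -> hit
7 -> miss, frames (5 3 7)
3 -> hit
8 -> miss, evict 5, frames (3 7 8)
3 -> hit
0 -> miss, evict 3, frames (7 8 0)
3 -> miss, evict 7, frames (8 0 3)
5 -> miss, evict 8, frames (0 3 5)
Page faults: 7.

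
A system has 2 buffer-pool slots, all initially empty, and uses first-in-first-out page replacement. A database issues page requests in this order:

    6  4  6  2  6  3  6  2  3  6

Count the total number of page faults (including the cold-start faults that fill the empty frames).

6: miss, frames {6}
4: miss, frames {6,4}
6: hit
2: miss, evict 6, frames {4,2}
6: miss, evict 4, frames {2,6}
3: miss, evict 2, frames {6,3}
6: hit
2: miss, evict 6, frames {3,2}
3: hit
6: miss, evict 3, frames {2,6}
Page faults: 7.

7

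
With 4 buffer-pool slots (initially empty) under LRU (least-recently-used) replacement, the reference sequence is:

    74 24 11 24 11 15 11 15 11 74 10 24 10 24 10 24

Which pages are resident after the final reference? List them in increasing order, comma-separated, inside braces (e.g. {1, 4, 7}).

74: fault, frames {74}
24: fault, frames {74,24}
11: fault, frames {74,24,11}
24: hit
11: hit
15: fault, frames {74,24,11,15}
11: hit
15: hit
11: hit
74: hit
10: fault, evict 24, frames {15,11,74,10}
24: fault, evict 15, frames {11,74,10,24}
10: hit
24: hit
10: hit
24: hit

{10, 11, 24, 74}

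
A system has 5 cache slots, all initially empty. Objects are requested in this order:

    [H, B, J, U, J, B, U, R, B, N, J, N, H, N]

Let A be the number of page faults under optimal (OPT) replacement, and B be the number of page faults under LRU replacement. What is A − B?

-1

Under OPT: F F F F . . . F . F . . . . → 6 faults.
Under LRU: F F F F . . . F . F . . F . → 7 faults.
A − B = 6 − 7 = -1.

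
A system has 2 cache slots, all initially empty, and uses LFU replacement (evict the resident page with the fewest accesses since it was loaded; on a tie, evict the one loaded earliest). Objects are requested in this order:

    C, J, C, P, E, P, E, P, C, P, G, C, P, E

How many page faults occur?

10

C → fault, frames (C)
J → fault, frames (C J)
C → hit
P → fault, evict J, frames (C P)
E → fault, evict P, frames (C E)
P → fault, evict E, frames (C P)
E → fault, evict P, frames (C E)
P → fault, evict E, frames (C P)
C → hit
P → hit
G → fault, evict P, frames (C G)
C → hit
P → fault, evict G, frames (C P)
E → fault, evict P, frames (C E)
Page faults: 10.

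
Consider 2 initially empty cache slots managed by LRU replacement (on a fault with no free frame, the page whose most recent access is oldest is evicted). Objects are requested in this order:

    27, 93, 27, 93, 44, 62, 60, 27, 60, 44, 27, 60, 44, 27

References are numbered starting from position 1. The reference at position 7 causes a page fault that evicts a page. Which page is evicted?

pos 1: 27 → fault, frames {27}
pos 2: 93 → fault, frames {27,93}
pos 3: 27 → hit
pos 4: 93 → hit
pos 5: 44 → fault, evict 27, frames {93,44}
pos 6: 62 → fault, evict 93, frames {44,62}
pos 7: 60 → fault, evict 44, frames {62,60}
At position 7, page 44 is evicted.

44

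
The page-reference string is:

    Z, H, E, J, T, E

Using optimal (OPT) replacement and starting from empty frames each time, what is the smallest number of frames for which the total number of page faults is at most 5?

f=1: 6 faults
f=2: 5 faults
f=3: 5 faults
f=4: 5 faults
f=5: 5 faults
Smallest f with faults ≤ 5 is 2.

2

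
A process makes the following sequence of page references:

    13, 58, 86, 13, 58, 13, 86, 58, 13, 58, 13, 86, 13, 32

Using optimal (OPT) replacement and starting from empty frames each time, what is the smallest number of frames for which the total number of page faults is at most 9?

f=1: 14 faults
f=2: 8 faults
f=3: 4 faults
f=4: 4 faults
Smallest f with faults ≤ 9 is 2.

2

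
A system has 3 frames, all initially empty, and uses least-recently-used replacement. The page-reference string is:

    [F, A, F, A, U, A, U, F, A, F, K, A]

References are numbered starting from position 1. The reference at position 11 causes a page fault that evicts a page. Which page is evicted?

pos 1: F: miss, frames (F)
pos 2: A: miss, frames (F A)
pos 3: F: hit
pos 4: A: hit
pos 5: U: miss, frames (F A U)
pos 6: A: hit
pos 7: U: hit
pos 8: F: hit
pos 9: A: hit
pos 10: F: hit
pos 11: K: miss, evict U, frames (A F K)
At position 11, page U is evicted.

U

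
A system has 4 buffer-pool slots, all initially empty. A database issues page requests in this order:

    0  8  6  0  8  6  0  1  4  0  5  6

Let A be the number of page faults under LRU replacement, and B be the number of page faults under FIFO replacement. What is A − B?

-1

Under LRU: F F F . . . . F F . F F → 7 faults.
Under FIFO: F F F . . . . F F F F F → 8 faults.
A − B = 7 − 8 = -1.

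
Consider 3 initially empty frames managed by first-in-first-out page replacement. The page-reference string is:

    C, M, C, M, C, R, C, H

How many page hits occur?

C: fault, frames {C}
M: fault, frames {C,M}
C: hit
M: hit
C: hit
R: fault, frames {C,M,R}
C: hit
H: fault, evict C, frames {M,R,H}
Hits: 4.

4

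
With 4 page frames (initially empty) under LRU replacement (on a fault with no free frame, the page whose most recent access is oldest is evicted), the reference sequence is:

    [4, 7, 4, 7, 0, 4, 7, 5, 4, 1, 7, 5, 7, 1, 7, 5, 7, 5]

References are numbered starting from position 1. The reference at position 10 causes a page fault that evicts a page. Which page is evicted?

0

pos 1: 4 → miss, frames {4}
pos 2: 7 → miss, frames {4,7}
pos 3: 4 → hit
pos 4: 7 → hit
pos 5: 0 → miss, frames {4,7,0}
pos 6: 4 → hit
pos 7: 7 → hit
pos 8: 5 → miss, frames {0,4,7,5}
pos 9: 4 → hit
pos 10: 1 → miss, evict 0, frames {7,5,4,1}
At position 10, page 0 is evicted.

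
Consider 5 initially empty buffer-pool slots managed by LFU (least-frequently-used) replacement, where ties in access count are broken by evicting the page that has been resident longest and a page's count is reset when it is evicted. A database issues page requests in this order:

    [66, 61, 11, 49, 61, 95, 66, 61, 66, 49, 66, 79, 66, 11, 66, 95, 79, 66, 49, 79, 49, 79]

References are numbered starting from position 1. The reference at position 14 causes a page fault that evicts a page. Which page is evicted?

95

pos 1: 66 -> miss, frames (66)
pos 2: 61 -> miss, frames (66 61)
pos 3: 11 -> miss, frames (66 61 11)
pos 4: 49 -> miss, frames (66 61 11 49)
pos 5: 61 -> hit
pos 6: 95 -> miss, frames (66 61 11 49 95)
pos 7: 66 -> hit
pos 8: 61 -> hit
pos 9: 66 -> hit
pos 10: 49 -> hit
pos 11: 66 -> hit
pos 12: 79 -> miss, evict 11, frames (66 61 49 95 79)
pos 13: 66 -> hit
pos 14: 11 -> miss, evict 95, frames (66 61 49 79 11)
At position 14, page 95 is evicted.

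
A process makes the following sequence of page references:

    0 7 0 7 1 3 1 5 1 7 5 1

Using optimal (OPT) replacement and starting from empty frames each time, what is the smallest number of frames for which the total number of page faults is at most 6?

3

f=1: 12 faults
f=2: 7 faults
f=3: 5 faults
f=4: 5 faults
f=5: 5 faults
Smallest f with faults ≤ 6 is 3.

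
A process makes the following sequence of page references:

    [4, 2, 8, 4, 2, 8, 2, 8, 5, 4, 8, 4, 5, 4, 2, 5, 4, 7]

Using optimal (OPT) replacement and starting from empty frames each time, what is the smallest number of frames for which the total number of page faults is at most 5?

f=1: 18 faults
f=2: 10 faults
f=3: 6 faults
f=4: 5 faults
f=5: 5 faults
Smallest f with faults ≤ 5 is 4.

4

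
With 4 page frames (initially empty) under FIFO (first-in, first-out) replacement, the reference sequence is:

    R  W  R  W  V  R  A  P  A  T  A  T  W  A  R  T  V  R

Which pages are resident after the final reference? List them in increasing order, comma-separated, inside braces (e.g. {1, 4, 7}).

{R, T, V, W}

R → fault, frames [R]
W → fault, frames [R, W]
R → hit
W → hit
V → fault, frames [R, W, V]
R → hit
A → fault, frames [R, W, V, A]
P → fault, evict R, frames [W, V, A, P]
A → hit
T → fault, evict W, frames [V, A, P, T]
A → hit
T → hit
W → fault, evict V, frames [A, P, T, W]
A → hit
R → fault, evict A, frames [P, T, W, R]
T → hit
V → fault, evict P, frames [T, W, R, V]
R → hit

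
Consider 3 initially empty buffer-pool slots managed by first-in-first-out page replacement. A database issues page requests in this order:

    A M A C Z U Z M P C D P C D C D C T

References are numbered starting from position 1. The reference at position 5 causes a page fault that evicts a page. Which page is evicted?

pos 1: A: miss, frames [A]
pos 2: M: miss, frames [A, M]
pos 3: A: hit
pos 4: C: miss, frames [A, M, C]
pos 5: Z: miss, evict A, frames [M, C, Z]
At position 5, page A is evicted.

A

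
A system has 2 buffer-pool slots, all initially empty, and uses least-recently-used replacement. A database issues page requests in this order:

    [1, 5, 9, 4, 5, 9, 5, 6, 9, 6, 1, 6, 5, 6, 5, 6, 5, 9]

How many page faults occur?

11

1: miss, frames {1}
5: miss, frames {1,5}
9: miss, evict 1, frames {5,9}
4: miss, evict 5, frames {9,4}
5: miss, evict 9, frames {4,5}
9: miss, evict 4, frames {5,9}
5: hit
6: miss, evict 9, frames {5,6}
9: miss, evict 5, frames {6,9}
6: hit
1: miss, evict 9, frames {6,1}
6: hit
5: miss, evict 1, frames {6,5}
6: hit
5: hit
6: hit
5: hit
9: miss, evict 6, frames {5,9}
Page faults: 11.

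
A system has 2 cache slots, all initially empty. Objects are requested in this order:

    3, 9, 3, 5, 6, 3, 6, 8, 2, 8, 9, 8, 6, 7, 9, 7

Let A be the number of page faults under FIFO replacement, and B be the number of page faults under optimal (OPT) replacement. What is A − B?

3

Under FIFO: F F . F F F . F F . F F F F F . → 12 faults.
Under OPT: F F . F F . . F F . F . F F . . → 9 faults.
A − B = 12 − 9 = 3.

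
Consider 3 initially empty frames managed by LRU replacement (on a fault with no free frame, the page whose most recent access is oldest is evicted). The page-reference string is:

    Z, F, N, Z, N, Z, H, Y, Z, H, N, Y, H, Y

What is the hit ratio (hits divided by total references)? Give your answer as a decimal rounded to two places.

0.50

Z → fault, frames {Z}
F → fault, frames {Z,F}
N → fault, frames {Z,F,N}
Z → hit
N → hit
Z → hit
H → fault, evict F, frames {N,Z,H}
Y → fault, evict N, frames {Z,H,Y}
Z → hit
H → hit
N → fault, evict Y, frames {Z,H,N}
Y → fault, evict Z, frames {H,N,Y}
H → hit
Y → hit
Hits: 7 of 14 references → 7/14 = 0.5000.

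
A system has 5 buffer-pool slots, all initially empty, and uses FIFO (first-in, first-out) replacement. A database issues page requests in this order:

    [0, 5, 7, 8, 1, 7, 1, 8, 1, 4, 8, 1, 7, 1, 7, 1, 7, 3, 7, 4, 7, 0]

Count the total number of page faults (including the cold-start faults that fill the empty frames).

8

0 → miss, frames [0]
5 → miss, frames [0, 5]
7 → miss, frames [0, 5, 7]
8 → miss, frames [0, 5, 7, 8]
1 → miss, frames [0, 5, 7, 8, 1]
7 → hit
1 → hit
8 → hit
1 → hit
4 → miss, evict 0, frames [5, 7, 8, 1, 4]
8 → hit
1 → hit
7 → hit
1 → hit
7 → hit
1 → hit
7 → hit
3 → miss, evict 5, frames [7, 8, 1, 4, 3]
7 → hit
4 → hit
7 → hit
0 → miss, evict 7, frames [8, 1, 4, 3, 0]
Page faults: 8.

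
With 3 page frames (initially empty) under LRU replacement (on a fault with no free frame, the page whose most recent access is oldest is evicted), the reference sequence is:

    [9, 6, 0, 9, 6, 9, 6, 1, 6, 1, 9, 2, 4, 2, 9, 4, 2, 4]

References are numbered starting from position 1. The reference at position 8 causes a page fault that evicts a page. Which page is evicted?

pos 1: 9 -> fault, frames [9]
pos 2: 6 -> fault, frames [9, 6]
pos 3: 0 -> fault, frames [9, 6, 0]
pos 4: 9 -> hit
pos 5: 6 -> hit
pos 6: 9 -> hit
pos 7: 6 -> hit
pos 8: 1 -> fault, evict 0, frames [9, 6, 1]
At position 8, page 0 is evicted.

0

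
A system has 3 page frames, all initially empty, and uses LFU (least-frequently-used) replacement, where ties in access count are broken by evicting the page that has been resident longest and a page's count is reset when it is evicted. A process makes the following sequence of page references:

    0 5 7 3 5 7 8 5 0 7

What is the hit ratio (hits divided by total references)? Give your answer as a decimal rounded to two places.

0 → miss, frames [0]
5 → miss, frames [0, 5]
7 → miss, frames [0, 5, 7]
3 → miss, evict 0, frames [5, 7, 3]
5 → hit
7 → hit
8 → miss, evict 3, frames [5, 7, 8]
5 → hit
0 → miss, evict 8, frames [5, 7, 0]
7 → hit
Hits: 4 of 10 references → 4/10 = 0.4000.

0.40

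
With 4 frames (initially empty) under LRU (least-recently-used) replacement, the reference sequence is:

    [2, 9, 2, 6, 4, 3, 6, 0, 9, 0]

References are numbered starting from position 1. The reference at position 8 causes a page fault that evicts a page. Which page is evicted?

pos 1: 2 -> fault, frames [2]
pos 2: 9 -> fault, frames [2, 9]
pos 3: 2 -> hit
pos 4: 6 -> fault, frames [9, 2, 6]
pos 5: 4 -> fault, frames [9, 2, 6, 4]
pos 6: 3 -> fault, evict 9, frames [2, 6, 4, 3]
pos 7: 6 -> hit
pos 8: 0 -> fault, evict 2, frames [4, 3, 6, 0]
At position 8, page 2 is evicted.

2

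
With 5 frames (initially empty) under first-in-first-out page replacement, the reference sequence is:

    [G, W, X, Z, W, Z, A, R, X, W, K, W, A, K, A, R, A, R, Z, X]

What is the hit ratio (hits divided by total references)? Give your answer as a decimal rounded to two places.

G: miss, frames {G}
W: miss, frames {G,W}
X: miss, frames {G,W,X}
Z: miss, frames {G,W,X,Z}
W: hit
Z: hit
A: miss, frames {G,W,X,Z,A}
R: miss, evict G, frames {W,X,Z,A,R}
X: hit
W: hit
K: miss, evict W, frames {X,Z,A,R,K}
W: miss, evict X, frames {Z,A,R,K,W}
A: hit
K: hit
A: hit
R: hit
A: hit
R: hit
Z: hit
X: miss, evict Z, frames {A,R,K,W,X}
Hits: 11 of 20 references → 11/20 = 0.5500.

0.55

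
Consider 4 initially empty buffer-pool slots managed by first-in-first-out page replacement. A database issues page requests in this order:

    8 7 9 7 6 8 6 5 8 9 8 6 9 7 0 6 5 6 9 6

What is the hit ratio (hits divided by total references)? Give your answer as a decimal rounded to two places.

8: fault, frames [8]
7: fault, frames [8, 7]
9: fault, frames [8, 7, 9]
7: hit
6: fault, frames [8, 7, 9, 6]
8: hit
6: hit
5: fault, evict 8, frames [7, 9, 6, 5]
8: fault, evict 7, frames [9, 6, 5, 8]
9: hit
8: hit
6: hit
9: hit
7: fault, evict 9, frames [6, 5, 8, 7]
0: fault, evict 6, frames [5, 8, 7, 0]
6: fault, evict 5, frames [8, 7, 0, 6]
5: fault, evict 8, frames [7, 0, 6, 5]
6: hit
9: fault, evict 7, frames [0, 6, 5, 9]
6: hit
Hits: 9 of 20 references → 9/20 = 0.4500.

0.45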